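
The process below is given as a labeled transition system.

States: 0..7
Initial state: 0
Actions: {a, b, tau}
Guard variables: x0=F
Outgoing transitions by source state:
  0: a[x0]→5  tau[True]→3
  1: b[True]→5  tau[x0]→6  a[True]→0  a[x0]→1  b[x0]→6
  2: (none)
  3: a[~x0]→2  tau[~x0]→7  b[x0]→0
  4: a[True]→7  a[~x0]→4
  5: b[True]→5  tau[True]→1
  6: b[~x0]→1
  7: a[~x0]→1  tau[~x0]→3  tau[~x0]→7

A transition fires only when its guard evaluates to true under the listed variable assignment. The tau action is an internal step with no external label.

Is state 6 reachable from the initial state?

13 transition(s) survive guard evaluation.
depth 0: {0}
depth 1: {3}  now seen {0,3}
depth 2: {2,7}  now seen {0,2,3,7}
depth 3: {1}  now seen {0,1,2,3,7}
depth 4: {5}  now seen {0,1,2,3,5,7}
R = {0,1,2,3,5,7}

Answer: UNREACHABLE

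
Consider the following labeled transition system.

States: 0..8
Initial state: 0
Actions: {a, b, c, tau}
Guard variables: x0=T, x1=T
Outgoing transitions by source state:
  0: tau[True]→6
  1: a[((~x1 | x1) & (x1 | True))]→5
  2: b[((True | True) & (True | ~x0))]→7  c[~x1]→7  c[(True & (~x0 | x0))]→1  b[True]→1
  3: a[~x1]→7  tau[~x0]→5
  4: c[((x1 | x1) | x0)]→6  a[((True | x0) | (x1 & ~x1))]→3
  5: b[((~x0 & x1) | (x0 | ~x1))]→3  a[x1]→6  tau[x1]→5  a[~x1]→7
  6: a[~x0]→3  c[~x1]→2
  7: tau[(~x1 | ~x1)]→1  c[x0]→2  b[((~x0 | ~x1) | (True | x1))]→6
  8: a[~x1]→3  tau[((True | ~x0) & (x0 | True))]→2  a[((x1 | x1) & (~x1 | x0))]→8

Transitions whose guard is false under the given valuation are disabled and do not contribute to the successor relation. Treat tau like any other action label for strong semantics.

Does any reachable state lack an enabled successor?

Reach set: {0,6}
  0: tau→6  [1 out]
  6: ∅  [no exit]
trace reaching 6: tau

Answer: DEADLOCK at state 6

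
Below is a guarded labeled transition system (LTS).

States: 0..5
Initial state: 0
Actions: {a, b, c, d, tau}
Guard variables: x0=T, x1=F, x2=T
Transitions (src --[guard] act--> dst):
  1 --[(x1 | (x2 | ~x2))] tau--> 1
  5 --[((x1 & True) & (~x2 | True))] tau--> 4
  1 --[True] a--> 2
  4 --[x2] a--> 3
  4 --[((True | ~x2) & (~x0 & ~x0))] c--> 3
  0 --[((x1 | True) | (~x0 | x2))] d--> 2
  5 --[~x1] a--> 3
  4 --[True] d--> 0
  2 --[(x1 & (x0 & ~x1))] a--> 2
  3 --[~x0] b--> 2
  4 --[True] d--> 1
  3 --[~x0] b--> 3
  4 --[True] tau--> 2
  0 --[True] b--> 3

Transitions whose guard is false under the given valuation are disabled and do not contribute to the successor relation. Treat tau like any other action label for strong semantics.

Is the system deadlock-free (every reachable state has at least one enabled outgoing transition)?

Answer: DEADLOCK at state 2

Trace:
Reach set: {0,2,3}
  0: b→3  d→2  [2 exit(s)]
  2: ∅  [no exit]
  3: ∅  [no exit]
Path to 2: d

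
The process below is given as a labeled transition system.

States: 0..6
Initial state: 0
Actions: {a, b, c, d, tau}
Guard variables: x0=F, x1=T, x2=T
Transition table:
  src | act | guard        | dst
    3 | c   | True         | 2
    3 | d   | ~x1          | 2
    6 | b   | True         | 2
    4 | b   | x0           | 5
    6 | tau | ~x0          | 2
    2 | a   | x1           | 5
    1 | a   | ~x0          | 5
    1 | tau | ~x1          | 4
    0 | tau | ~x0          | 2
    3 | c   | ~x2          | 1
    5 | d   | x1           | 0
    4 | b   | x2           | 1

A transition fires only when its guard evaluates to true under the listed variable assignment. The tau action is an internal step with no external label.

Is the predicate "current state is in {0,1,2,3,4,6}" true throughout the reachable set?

Answer: INVARIANT VIOLATED at state 5

Analysis:
Safe = {0,1,2,3,4,6}
R = {0,2,5}
  0: ok
  2: ok
  5: ✗ unsafe
reach 5 via tau·a — violates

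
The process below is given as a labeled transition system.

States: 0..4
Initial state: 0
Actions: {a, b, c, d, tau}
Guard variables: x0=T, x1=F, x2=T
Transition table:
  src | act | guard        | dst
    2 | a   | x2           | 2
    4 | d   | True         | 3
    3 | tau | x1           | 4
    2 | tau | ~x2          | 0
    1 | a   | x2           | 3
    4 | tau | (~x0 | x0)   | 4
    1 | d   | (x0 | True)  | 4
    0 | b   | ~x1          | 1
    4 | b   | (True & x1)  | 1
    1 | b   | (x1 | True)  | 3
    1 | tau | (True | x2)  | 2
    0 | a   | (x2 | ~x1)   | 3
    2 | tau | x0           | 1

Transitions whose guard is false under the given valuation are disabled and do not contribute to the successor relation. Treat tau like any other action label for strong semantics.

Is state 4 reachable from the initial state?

Answer: REACHABLE

Trace:
Guard filter leaves 10 enabled edge(s).
Layer 0: {0}
Layer 1: {1,3}  total {0,1,3}
Layer 2: {2,4}  total {0,1,2,3,4}
Reachable = {0,1,2,3,4}
Path to 4: b·d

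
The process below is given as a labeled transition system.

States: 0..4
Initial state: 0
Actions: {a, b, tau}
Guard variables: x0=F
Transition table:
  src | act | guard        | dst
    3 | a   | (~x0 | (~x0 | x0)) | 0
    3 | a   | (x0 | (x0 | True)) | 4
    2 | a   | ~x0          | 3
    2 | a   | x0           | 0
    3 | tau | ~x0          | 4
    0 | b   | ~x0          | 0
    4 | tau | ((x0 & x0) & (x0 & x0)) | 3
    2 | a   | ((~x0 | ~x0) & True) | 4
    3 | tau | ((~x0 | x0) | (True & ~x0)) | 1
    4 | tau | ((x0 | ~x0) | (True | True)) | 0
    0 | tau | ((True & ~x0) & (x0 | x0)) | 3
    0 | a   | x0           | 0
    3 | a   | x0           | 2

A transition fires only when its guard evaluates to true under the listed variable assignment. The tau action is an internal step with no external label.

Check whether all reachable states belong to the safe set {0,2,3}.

Answer: INVARIANT HOLDS

Working:
Safe = {0,2,3}
R = {0}
  0: safe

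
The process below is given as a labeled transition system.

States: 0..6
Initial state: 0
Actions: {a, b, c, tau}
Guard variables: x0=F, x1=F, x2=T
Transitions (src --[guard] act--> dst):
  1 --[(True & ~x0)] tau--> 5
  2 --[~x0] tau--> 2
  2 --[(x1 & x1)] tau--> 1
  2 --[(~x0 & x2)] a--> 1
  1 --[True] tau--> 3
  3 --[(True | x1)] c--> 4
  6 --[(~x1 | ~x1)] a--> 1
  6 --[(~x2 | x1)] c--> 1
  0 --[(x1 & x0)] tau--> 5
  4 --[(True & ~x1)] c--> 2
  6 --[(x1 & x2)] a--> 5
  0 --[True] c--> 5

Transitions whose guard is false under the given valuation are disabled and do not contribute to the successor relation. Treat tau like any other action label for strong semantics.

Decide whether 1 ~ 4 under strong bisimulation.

Refine partition for ~:
  π0 = {{0,1,2,3,4,5,6}}
  π1 = {{0,3,4},{1},{2},{5},{6}}
  π2 = {{0},{1},{2},{3},{4},{5},{6}}
stable after 3 split(s): 7 block(s)
1∈{1}, 4∈{4}

Answer: NOT BISIMILAR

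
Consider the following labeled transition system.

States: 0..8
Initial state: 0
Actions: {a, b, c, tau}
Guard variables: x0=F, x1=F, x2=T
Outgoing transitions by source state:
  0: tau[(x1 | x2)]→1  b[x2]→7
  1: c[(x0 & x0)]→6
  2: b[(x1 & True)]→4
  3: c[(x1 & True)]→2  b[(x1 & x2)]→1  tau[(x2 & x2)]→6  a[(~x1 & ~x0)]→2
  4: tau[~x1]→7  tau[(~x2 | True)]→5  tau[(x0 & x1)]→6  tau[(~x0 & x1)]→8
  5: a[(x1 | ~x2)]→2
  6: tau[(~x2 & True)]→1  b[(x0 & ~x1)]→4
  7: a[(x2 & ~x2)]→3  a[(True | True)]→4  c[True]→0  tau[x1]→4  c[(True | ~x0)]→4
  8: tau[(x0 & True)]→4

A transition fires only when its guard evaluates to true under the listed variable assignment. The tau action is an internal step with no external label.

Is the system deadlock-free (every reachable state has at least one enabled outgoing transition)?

Reach set: {0,1,4,5,7}
  0: b→7  tau→1  [2 out]
  1: ∅  [no exit]
  4: tau→5  tau→7  [2 out]
  5: ∅  [no exit]
  7: a→4  c→0  c→4  [3 out]
witness 1: tau

Answer: DEADLOCK at state 1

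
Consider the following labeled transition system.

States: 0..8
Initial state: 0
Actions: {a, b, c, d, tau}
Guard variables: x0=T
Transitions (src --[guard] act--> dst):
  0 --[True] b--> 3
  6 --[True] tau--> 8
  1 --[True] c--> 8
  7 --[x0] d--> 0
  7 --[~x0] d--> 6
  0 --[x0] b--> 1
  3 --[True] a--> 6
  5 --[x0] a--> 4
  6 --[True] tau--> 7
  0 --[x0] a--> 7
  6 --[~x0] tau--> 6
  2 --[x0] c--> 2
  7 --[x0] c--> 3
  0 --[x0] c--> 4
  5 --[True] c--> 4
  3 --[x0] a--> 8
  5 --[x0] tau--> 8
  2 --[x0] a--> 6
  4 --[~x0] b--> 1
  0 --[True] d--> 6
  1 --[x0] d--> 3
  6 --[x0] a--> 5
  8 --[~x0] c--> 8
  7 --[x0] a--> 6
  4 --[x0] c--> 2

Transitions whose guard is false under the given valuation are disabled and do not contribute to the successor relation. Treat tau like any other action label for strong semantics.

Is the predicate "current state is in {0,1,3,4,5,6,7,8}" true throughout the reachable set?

Allowed set {0,1,3,4,5,6,7,8}
Reach set: {0,1,2,3,4,5,6,7,8}
  0: ok
  1: ok
  2: ✗ unsafe
  3: ok
  4: ok
  5: ok
  6: ok
  7: ok
  8: ok
witness against invariant: c·c → 2

Answer: INVARIANT VIOLATED at state 2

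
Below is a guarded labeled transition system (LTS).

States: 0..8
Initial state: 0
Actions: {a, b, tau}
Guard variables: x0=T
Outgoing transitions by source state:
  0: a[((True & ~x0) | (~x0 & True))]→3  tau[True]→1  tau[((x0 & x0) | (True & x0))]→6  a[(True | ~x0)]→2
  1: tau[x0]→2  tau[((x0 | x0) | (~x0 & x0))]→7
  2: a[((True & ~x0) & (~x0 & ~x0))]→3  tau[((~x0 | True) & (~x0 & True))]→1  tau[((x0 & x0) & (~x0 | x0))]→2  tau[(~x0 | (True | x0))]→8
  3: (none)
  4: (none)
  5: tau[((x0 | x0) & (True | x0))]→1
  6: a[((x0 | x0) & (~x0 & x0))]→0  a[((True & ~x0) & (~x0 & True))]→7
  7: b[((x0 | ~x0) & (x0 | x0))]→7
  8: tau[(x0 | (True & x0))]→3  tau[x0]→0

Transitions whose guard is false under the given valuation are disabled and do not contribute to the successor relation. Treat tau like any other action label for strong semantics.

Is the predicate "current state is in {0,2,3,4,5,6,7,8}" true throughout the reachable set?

Allowed set {0,2,3,4,5,6,7,8}
R = {0,1,2,3,6,7,8}
  0: ok
  1: outside
  2: ok
  3: ok
  6: ok
  7: ok
  8: ok
reach 1 via tau — violates

Answer: INVARIANT VIOLATED at state 1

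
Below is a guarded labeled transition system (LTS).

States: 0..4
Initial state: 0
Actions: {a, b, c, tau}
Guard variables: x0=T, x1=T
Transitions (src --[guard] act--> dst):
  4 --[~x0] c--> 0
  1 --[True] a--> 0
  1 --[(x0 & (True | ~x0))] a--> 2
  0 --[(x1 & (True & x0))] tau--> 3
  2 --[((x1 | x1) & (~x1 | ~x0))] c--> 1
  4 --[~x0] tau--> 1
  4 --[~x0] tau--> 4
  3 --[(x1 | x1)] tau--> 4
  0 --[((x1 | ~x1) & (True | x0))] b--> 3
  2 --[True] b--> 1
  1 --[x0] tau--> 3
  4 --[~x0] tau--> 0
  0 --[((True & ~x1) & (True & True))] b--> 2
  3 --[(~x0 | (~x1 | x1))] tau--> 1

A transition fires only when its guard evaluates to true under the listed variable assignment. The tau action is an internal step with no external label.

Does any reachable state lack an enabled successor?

Reachable = {0,1,2,3,4}
  0: b→3  tau→3  [2 exit(s)]
  1: a→0  a→2  tau→3  [3 exit(s)]
  2: b→1  [1 exit(s)]
  3: tau→1  tau→4  [2 exit(s)]
  4: ∅  [STUCK]
trace reaching 4: tau·tau

Answer: DEADLOCK at state 4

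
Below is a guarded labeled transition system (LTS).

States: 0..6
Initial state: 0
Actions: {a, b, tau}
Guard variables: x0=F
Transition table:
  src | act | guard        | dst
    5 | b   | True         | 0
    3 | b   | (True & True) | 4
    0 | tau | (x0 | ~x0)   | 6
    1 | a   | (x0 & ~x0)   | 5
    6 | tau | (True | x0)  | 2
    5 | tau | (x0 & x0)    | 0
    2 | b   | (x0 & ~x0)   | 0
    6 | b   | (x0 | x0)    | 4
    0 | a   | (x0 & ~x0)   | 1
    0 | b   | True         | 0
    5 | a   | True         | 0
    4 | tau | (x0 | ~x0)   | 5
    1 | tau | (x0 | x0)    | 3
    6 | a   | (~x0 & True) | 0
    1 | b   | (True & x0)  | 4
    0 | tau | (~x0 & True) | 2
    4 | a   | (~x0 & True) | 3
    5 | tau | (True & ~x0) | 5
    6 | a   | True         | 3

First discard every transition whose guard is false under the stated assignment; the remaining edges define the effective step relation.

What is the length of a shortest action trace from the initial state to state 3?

Layered search for 3:
  Layer 0: {0}
  Layer 1: {2,6}
  Layer 2: {3}
first hit 3 at d=2 via tau·a

Answer: 2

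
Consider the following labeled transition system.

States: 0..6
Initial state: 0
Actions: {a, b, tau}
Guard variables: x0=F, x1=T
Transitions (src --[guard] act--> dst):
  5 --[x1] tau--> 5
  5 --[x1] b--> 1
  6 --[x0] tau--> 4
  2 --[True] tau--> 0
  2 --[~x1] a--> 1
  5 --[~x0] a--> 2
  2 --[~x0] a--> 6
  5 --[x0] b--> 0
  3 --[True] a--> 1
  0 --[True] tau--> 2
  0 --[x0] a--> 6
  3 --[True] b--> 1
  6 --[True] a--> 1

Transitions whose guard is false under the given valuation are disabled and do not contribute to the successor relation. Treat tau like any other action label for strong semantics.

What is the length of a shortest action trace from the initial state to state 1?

Answer: 3

Analysis:
BFS to 1:
  Layer 0: {0}
  Layer 1: {2}
  Layer 2: {6}
  Layer 3: {1}
depth(1)=3, e.g. tau·a·a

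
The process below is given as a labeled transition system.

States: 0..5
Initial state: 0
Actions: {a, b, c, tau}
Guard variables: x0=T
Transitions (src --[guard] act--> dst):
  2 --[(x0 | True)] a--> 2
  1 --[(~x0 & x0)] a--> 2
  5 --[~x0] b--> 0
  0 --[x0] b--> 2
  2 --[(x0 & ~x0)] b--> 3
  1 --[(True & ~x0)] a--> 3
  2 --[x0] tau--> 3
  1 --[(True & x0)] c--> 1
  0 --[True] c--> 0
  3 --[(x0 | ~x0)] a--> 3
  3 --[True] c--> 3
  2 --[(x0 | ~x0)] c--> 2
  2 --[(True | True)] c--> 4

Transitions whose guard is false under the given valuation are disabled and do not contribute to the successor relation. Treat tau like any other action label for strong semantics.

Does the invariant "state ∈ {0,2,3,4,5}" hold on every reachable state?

Inv-set: {0,2,3,4,5}
Reach set: {0,2,3,4}
  0: ✓
  2: ✓
  3: ✓
  4: ✓

Answer: INVARIANT HOLDS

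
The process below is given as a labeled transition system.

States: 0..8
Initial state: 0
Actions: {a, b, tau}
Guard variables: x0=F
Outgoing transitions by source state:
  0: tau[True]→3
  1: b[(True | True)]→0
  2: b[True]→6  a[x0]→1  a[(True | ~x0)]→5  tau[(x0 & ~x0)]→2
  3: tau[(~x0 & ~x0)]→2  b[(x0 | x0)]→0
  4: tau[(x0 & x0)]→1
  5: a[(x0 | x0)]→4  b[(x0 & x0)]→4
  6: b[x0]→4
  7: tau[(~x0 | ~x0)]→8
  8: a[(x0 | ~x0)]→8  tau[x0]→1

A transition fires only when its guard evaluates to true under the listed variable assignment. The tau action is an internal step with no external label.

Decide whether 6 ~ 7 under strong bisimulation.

Bisimulation quotient by refinement:
  π0 = {{0,1,2,3,4,5,6,7,8}}
  π1 = {{0,3,7},{1},{2},{4,5,6},{8}}
  π2 = {{0},{1},{2},{3},{4,5,6},{7},{8}}
7 equivalence class(es) (converged in 3)
class of 6: {4,5,6}; class of 7: {7}

Answer: NOT BISIMILAR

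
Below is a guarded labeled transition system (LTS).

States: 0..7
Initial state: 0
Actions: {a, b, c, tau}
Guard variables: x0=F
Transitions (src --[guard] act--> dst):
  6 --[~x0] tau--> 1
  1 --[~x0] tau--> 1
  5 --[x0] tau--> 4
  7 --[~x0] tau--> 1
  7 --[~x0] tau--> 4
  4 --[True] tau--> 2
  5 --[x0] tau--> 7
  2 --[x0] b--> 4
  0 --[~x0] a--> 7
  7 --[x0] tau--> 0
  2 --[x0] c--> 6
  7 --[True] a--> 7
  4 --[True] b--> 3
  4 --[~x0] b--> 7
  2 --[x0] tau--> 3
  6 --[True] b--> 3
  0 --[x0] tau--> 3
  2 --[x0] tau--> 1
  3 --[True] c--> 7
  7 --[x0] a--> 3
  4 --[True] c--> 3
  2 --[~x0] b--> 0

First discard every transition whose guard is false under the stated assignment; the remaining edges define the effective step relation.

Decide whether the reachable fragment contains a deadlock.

R = {0,1,2,3,4,7}
  0: a→7  [deg 1]
  1: tau→1  [deg 1]
  2: b→0  [deg 1]
  3: c→7  [deg 1]
  4: b→3  b→7  c→3  tau→2  [deg 4]
  7: a→7  tau→1  tau→4  [deg 3]

Answer: DEADLOCK-FREE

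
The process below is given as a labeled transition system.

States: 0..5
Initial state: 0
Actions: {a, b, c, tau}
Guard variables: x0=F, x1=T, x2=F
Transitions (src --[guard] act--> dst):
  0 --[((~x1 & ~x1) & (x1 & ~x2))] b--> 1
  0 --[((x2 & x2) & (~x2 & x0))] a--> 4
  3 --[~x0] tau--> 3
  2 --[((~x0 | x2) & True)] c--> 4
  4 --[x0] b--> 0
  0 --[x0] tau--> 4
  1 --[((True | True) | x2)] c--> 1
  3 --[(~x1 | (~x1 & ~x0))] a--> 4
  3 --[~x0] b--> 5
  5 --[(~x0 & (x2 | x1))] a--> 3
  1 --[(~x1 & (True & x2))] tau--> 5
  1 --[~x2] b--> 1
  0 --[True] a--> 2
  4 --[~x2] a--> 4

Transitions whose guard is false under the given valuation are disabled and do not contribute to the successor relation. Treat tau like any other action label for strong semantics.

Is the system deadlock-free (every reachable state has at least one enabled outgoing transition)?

R = {0,2,4}
  0: a→2  [1 out]
  2: c→4  [1 out]
  4: a→4  [1 out]

Answer: DEADLOCK-FREE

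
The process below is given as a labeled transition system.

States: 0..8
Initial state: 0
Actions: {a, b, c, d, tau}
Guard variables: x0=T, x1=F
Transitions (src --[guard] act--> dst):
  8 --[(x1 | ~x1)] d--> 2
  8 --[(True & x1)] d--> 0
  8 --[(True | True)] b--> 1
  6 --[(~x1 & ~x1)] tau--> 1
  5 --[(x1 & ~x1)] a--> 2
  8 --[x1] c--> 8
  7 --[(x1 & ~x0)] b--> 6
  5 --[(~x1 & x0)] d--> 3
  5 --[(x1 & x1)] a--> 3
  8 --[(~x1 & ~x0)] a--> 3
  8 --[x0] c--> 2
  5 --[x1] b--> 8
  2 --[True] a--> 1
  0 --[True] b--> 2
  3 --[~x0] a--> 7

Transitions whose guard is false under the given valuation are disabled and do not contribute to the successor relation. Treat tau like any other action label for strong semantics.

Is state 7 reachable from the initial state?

Guard filter leaves 7 enabled edge(s).
depth 0: {0}
depth 1: {2}  total {0,2}
depth 2: {1}  total {0,1,2}
R = {0,1,2}

Answer: UNREACHABLE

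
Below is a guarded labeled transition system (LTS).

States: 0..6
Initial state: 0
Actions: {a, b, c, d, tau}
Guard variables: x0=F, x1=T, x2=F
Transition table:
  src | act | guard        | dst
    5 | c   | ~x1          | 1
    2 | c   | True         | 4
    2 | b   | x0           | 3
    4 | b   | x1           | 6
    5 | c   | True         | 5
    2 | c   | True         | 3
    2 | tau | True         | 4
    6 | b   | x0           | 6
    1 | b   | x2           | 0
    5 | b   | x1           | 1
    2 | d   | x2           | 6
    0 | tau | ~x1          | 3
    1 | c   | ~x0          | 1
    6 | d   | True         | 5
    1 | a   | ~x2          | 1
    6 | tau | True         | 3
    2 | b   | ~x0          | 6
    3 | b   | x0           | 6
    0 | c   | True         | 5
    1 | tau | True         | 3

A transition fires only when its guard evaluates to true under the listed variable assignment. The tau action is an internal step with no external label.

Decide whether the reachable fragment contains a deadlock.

Reach set: {0,1,3,5}
  0: c→5  [1 out]
  1: a→1  c→1  tau→3  [3 out]
  3: ∅  [no exit]
  5: b→1  c→5  [2 out]
witness 3: c·b·tau

Answer: DEADLOCK at state 3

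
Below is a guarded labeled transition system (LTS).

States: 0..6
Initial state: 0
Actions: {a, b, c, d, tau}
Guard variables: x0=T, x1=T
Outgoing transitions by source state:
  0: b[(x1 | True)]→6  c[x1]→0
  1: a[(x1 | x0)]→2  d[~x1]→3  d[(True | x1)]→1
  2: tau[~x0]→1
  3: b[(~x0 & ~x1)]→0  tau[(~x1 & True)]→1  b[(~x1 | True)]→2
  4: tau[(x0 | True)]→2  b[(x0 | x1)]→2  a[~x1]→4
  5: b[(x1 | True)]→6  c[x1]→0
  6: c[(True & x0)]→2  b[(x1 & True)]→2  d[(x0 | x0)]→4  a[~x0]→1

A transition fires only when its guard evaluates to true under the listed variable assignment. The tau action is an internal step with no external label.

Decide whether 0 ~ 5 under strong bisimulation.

Refine partition for ~:
  P[0] = {{0,1,2,3,4,5,6}}
  P[1] = {{0,5},{1},{2},{3},{4},{6}}
Fixed point at round 2; 6 class(es).
[0]={0,5}  [5]={0,5}

Answer: BISIMILAR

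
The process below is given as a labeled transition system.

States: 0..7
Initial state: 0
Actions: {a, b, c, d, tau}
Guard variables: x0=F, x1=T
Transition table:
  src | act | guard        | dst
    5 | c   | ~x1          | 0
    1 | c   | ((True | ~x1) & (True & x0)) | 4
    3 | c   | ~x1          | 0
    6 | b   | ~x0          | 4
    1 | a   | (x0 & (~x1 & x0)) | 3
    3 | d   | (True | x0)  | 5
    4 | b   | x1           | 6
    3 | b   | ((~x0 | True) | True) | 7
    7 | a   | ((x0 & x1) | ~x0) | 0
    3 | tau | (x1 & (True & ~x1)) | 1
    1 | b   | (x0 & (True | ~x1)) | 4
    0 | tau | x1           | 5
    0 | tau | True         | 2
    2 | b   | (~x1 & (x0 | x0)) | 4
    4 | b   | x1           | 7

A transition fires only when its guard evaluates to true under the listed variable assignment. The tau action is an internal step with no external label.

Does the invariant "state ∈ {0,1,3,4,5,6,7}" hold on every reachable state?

Allowed set {0,1,3,4,5,6,7}
Reachable = {0,2,5}
  0: ✓
  2: VIOLATES
  5: ✓
reach 2 via tau — violates

Answer: INVARIANT VIOLATED at state 2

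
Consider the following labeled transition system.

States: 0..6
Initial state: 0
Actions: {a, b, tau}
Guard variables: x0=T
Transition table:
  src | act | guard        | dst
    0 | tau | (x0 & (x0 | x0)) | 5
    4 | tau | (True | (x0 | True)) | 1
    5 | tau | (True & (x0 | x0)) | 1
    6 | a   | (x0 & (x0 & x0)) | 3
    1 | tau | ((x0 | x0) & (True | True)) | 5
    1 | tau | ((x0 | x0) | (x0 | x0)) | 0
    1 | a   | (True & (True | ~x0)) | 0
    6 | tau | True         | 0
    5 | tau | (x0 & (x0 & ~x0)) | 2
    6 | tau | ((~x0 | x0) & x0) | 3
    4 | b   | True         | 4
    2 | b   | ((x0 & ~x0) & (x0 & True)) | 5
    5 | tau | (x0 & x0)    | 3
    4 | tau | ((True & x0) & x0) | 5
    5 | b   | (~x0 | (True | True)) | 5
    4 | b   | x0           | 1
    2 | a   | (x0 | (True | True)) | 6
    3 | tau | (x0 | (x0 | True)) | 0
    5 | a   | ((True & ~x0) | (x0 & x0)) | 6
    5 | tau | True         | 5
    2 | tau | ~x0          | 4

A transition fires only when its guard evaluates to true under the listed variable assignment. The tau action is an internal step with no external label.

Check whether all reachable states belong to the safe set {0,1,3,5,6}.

Answer: INVARIANT HOLDS

Working:
Safe = {0,1,3,5,6}
Reachable = {0,1,3,5,6}
  0: ✓
  1: ✓
  3: ✓
  5: ✓
  6: ✓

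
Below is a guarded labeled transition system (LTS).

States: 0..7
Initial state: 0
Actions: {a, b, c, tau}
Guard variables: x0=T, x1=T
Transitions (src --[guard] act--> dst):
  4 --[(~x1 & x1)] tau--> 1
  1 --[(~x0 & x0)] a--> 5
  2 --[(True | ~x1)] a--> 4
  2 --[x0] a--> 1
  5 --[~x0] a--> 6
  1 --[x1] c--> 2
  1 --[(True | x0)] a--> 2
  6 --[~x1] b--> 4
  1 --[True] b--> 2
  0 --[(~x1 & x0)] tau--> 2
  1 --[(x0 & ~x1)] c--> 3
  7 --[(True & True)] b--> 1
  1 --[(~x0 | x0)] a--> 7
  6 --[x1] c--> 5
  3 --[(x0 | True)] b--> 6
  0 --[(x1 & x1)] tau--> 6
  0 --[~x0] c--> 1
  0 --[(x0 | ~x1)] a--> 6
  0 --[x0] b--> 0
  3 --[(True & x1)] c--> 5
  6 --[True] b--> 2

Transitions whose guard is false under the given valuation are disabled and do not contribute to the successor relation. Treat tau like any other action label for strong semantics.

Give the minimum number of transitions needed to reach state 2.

Layered search for 2:
  L0 = {0}
  L1 = {6}
  L2 = {2,5}
first hit 2 at d=2 via a·b

Answer: 2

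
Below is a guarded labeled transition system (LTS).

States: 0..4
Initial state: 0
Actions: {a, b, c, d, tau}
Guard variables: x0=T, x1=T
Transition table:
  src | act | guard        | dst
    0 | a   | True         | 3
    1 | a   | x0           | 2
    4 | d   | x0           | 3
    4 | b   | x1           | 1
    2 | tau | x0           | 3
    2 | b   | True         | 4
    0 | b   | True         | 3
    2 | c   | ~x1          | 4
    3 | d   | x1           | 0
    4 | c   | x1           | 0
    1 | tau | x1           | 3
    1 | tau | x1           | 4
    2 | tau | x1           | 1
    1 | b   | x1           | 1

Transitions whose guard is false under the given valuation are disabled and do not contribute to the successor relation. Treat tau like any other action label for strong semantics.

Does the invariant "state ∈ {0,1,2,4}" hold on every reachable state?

Inv-set: {0,1,2,4}
R = {0,3}
  0: safe
  3: outside
reach 3 via a — violates

Answer: INVARIANT VIOLATED at state 3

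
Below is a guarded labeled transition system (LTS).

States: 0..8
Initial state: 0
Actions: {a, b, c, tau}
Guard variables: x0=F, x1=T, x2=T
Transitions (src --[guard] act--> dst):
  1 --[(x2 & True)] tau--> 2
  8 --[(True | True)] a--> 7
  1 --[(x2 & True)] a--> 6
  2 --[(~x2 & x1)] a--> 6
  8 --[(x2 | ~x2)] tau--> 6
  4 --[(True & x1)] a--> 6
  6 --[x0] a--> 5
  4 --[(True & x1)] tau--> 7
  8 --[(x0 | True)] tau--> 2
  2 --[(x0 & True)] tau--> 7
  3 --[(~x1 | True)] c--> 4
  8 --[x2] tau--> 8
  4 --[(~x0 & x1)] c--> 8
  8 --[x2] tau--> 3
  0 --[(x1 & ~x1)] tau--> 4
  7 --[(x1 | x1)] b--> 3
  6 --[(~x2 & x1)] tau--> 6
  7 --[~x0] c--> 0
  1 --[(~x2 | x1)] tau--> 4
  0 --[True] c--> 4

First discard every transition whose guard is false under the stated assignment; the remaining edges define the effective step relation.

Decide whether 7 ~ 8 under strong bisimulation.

Answer: NOT BISIMILAR

Analysis:
Compute ~ classes (split until stable):
  round 0: {{0,1,2,3,4,5,6,7,8}}
  round 1: {{0,3},{1,8},{2,5,6},{4},{7}}
  round 2: {{0,3},{1},{2,5,6},{4},{7},{8}}
6 equivalence class(es) (converged in 3)
[7]={7}  [8]={8}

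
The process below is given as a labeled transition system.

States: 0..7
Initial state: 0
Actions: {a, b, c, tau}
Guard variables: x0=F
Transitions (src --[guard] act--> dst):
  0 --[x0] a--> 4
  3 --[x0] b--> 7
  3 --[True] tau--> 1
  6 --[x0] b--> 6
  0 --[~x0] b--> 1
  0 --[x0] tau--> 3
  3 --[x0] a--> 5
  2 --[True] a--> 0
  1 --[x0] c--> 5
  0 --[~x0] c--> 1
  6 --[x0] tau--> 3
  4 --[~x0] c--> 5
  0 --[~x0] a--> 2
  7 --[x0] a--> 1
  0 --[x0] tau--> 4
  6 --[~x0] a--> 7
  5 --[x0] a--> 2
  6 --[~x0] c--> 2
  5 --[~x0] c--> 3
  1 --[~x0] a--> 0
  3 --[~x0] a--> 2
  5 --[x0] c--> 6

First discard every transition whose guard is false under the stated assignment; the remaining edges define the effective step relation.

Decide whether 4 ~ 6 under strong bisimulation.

Compute ~ classes (split until stable):
  π0 = {{0,1,2,3,4,5,6,7}}
  π1 = {{0},{1,2},{3},{4,5},{6},{7}}
  π2 = {{0},{1,2},{3},{4},{5},{6},{7}}
Fixed point at round 3; 7 class(es).
[4]={4}  [6]={6}

Answer: NOT BISIMILAR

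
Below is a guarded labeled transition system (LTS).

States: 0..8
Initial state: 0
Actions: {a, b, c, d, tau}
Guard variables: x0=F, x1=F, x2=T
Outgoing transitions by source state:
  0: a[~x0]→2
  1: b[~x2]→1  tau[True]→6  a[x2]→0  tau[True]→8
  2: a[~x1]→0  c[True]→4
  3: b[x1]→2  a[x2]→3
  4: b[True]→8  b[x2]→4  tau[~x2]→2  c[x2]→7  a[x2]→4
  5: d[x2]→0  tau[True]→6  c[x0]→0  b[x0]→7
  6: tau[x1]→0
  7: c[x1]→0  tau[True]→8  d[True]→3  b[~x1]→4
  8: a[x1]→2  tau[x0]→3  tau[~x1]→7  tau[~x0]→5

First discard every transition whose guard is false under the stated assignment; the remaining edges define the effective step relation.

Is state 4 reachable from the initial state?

After dropping false guards: 18 live edges.
Layer 0: {0}
Layer 1: {2}  total {0,2}
Layer 2: {4}  total {0,2,4}
Layer 3: {7,8}  total {0,2,4,7,8}
Layer 4: {3,5}  total {0,2,3,4,5,7,8}
Layer 5: {6}  total {0,2,3,4,5,6,7,8}
R = {0,2,3,4,5,6,7,8}
witness 4: a·c

Answer: REACHABLE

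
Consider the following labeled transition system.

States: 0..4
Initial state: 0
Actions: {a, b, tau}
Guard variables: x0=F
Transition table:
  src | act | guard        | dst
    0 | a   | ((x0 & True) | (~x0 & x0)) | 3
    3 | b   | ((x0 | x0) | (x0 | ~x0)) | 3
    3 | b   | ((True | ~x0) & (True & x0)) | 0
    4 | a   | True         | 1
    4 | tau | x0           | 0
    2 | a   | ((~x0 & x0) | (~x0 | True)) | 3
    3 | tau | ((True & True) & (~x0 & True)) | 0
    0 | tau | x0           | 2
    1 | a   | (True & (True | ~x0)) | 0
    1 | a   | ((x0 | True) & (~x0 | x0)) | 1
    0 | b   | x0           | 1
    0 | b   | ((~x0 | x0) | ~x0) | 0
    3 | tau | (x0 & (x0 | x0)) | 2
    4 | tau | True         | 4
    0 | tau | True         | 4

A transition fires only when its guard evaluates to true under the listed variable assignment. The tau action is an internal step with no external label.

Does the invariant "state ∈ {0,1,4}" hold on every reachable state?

Answer: INVARIANT HOLDS

Analysis:
Inv-set: {0,1,4}
R = {0,1,4}
  0: safe
  1: safe
  4: safe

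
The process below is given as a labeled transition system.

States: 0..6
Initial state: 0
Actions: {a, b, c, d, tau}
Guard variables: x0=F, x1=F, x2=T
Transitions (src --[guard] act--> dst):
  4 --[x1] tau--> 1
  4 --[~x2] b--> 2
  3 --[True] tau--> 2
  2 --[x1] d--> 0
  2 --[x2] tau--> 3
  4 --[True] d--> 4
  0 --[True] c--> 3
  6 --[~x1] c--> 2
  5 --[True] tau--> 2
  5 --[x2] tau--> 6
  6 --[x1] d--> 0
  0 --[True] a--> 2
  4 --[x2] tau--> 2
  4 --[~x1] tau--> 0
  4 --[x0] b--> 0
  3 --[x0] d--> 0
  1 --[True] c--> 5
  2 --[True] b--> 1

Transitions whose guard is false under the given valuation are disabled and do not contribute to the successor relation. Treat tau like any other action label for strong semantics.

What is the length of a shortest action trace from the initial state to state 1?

Answer: 2

Analysis:
Layered search for 1:
  depth 0: {0}
  depth 1: {2,3}
  depth 2: {1}
first hit 1 at d=2 via a·b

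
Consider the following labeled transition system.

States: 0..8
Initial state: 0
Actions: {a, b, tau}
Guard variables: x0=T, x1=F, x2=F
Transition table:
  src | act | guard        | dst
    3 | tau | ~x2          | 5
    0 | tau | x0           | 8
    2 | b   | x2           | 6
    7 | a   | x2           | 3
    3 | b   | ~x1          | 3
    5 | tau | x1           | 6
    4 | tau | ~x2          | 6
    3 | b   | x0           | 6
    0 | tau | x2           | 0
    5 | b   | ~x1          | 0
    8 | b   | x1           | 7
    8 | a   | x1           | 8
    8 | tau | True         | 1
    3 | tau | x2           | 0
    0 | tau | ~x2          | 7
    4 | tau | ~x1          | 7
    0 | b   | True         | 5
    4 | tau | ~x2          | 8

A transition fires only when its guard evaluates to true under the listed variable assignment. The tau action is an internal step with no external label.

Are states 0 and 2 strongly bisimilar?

Refine partition for ~:
  round 0: {{0,1,2,3,4,5,6,7,8}}
  round 1: {{0,3},{1,2,6,7},{4,8},{5}}
  round 2: {{0},{1,2,6,7},{3},{4},{5},{8}}
Fixed point at round 3; 6 class(es).
class of 0: {0}; class of 2: {1,2,6,7}

Answer: NOT BISIMILAR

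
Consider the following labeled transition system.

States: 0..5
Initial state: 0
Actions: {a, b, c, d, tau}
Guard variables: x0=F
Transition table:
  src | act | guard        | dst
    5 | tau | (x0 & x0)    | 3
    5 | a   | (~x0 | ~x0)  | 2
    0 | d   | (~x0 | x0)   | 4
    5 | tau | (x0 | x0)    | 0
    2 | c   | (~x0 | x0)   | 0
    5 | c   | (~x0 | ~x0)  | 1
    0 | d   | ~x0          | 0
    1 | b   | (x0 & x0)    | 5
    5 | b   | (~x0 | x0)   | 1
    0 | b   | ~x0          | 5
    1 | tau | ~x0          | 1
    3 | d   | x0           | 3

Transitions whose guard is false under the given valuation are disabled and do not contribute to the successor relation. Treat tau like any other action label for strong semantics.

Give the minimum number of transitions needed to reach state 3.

BFS to 3:
  Layer 0: {0}
  Layer 1: {4,5}
  Layer 2: {1,2}
3 never appears.

Answer: UNREACHABLE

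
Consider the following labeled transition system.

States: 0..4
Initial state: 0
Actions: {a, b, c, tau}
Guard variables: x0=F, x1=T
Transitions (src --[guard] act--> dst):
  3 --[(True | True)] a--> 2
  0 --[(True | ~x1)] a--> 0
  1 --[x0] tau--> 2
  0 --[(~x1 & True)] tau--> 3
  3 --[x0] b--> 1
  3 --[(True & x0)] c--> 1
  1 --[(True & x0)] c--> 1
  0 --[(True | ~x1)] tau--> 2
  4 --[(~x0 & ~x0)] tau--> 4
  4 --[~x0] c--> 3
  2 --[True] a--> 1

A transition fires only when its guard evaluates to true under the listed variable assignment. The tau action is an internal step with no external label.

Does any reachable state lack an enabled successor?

Reachable = {0,1,2}
  0: a→0  tau→2  [2 out]
  1: ∅  [no exit]
  2: a→1  [1 out]
Path to 1: tau·a

Answer: DEADLOCK at state 1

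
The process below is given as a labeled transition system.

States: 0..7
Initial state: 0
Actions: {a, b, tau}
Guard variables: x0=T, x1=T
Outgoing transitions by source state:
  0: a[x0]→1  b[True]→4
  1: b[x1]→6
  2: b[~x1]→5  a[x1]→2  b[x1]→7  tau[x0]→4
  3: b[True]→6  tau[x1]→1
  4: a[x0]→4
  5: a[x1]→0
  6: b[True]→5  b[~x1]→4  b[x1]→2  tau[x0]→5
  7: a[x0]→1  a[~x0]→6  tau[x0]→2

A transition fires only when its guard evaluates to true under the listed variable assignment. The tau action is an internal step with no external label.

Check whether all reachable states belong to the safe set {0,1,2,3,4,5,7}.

Inv-set: {0,1,2,3,4,5,7}
Reachable = {0,1,2,4,5,6,7}
  0: ✓
  1: ✓
  2: ✓
  4: ✓
  5: ✓
  6: VIOLATES
  7: ✓
reach 6 via a·b — violates

Answer: INVARIANT VIOLATED at state 6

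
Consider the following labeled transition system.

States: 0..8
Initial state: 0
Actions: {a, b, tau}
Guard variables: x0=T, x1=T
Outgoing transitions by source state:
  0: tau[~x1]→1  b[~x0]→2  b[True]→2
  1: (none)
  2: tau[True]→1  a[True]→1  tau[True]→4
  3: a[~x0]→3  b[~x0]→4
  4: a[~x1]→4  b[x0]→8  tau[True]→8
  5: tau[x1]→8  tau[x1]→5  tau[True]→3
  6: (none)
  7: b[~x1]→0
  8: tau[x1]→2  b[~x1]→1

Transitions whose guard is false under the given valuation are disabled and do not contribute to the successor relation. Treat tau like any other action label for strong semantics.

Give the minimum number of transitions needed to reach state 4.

Layered search for 4:
  Layer 0: {0}
  Layer 1: {2}
  Layer 2: {1,4}
first hit 4 at d=2 via b·tau

Answer: 2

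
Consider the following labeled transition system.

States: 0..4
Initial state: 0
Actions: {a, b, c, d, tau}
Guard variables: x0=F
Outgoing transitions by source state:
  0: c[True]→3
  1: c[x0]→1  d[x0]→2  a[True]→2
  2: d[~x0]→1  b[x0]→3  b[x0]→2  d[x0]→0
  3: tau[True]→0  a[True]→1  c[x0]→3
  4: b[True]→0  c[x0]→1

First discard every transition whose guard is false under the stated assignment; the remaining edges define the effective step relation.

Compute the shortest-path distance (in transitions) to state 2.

BFS to 2:
  Layer 0: {0}
  Layer 1: {3}
  Layer 2: {1}
  Layer 3: {2}
depth(2)=3, e.g. c·a·a

Answer: 3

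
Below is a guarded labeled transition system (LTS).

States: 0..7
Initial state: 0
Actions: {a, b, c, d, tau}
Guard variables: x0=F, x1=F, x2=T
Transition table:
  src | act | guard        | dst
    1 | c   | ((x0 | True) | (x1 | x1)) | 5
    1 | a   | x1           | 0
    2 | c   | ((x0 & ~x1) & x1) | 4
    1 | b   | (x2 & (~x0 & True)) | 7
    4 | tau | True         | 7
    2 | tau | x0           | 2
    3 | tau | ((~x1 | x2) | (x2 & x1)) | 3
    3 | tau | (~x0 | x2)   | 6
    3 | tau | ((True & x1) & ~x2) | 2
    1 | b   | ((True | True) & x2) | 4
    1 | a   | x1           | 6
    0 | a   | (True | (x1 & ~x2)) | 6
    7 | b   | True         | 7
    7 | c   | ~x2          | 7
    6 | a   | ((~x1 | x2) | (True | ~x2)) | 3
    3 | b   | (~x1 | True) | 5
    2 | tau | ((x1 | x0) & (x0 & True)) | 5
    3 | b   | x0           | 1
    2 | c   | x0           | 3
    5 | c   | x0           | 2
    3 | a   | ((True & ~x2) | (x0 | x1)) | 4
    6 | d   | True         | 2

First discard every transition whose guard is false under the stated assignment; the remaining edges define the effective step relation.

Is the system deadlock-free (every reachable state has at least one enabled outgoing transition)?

Answer: DEADLOCK at state 2

Analysis:
Reach set: {0,2,3,5,6}
  0: a→6  [deg 1]
  2: ∅  [no exit]
  3: b→5  tau→3  tau→6  [deg 3]
  5: ∅  [no exit]
  6: a→3  d→2  [deg 2]
trace reaching 2: a·d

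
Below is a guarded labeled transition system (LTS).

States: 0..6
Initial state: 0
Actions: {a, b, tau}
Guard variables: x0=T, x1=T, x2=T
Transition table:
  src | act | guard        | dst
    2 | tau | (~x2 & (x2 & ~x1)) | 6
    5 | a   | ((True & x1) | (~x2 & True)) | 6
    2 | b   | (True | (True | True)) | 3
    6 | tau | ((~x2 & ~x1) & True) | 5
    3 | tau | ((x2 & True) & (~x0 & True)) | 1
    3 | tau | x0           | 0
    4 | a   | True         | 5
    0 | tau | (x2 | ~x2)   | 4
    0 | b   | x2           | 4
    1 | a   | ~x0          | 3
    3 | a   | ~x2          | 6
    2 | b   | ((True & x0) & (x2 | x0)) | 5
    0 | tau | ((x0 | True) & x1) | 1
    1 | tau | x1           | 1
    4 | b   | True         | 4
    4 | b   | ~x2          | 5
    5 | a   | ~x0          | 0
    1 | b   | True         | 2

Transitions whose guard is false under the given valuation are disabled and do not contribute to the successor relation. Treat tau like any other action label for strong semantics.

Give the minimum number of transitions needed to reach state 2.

BFS to 2:
  L0 = {0}
  L1 = {1,4}
  L2 = {2,5}
2 enters at depth 2; path tau·b

Answer: 2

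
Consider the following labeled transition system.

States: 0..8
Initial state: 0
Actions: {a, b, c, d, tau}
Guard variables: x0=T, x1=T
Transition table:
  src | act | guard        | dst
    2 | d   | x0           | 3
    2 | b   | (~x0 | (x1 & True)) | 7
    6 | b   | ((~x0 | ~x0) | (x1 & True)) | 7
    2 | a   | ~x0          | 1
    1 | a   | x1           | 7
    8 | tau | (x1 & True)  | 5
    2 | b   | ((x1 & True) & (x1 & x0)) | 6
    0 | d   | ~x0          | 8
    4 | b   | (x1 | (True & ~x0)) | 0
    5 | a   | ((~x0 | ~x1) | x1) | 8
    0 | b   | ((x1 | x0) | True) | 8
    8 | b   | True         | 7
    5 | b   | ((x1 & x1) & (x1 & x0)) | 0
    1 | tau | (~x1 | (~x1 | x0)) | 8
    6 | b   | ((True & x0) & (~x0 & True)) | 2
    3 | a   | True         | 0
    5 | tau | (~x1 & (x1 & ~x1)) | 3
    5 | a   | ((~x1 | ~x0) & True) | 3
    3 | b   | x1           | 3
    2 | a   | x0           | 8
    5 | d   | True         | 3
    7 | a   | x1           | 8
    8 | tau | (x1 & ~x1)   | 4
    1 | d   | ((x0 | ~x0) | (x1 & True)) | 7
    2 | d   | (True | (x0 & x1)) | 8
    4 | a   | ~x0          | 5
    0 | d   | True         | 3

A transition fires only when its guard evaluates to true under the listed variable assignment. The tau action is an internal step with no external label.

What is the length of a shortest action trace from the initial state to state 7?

Answer: 2

Trace:
BFS to 7:
  Layer 0: {0}
  Layer 1: {3,8}
  Layer 2: {5,7}
first hit 7 at d=2 via b·b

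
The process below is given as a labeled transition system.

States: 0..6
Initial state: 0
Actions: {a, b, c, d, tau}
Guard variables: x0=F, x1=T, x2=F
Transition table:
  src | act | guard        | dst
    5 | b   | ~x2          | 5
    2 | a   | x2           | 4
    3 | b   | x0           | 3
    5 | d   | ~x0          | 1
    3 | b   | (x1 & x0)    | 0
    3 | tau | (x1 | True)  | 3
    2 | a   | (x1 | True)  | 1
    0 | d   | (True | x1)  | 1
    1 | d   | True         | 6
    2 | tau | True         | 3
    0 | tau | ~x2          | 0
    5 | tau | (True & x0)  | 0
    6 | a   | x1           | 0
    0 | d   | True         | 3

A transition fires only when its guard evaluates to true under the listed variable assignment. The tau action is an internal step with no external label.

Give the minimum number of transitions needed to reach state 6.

Answer: 2

Analysis:
BFS to 6:
  L0 = {0}
  L1 = {1,3}
  L2 = {6}
first hit 6 at d=2 via d·d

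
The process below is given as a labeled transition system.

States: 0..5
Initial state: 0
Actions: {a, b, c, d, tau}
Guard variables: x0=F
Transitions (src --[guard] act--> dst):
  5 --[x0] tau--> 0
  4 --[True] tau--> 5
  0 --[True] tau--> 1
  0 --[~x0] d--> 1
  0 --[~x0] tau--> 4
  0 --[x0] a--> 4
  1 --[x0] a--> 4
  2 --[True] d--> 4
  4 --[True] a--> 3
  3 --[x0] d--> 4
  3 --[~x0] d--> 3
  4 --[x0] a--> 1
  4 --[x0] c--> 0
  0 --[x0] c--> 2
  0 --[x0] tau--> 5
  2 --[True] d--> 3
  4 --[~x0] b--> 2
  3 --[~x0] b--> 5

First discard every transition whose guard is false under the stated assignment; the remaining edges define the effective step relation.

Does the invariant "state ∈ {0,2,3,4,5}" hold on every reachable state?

Answer: INVARIANT VIOLATED at state 1

Trace:
Allowed set {0,2,3,4,5}
R = {0,1,2,3,4,5}
  0: ✓
  1: VIOLATES
  2: ✓
  3: ✓
  4: ✓
  5: ✓
witness against invariant: tau → 1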